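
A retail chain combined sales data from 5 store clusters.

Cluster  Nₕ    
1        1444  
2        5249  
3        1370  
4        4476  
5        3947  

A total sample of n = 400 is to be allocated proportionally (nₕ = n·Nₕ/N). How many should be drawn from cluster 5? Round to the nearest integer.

Share of cluster 5 = 3947/16486 = 0.23942.
Allocate 400 × 0.23942 = 95.766... → 96.

96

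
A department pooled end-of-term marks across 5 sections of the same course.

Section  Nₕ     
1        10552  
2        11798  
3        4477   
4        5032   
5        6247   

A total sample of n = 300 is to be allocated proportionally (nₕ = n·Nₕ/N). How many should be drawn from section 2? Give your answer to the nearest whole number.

Share of section 2 = 11798/38106 = 0.30961.
Allocate 300 × 0.30961 = 92.883... → 93.

93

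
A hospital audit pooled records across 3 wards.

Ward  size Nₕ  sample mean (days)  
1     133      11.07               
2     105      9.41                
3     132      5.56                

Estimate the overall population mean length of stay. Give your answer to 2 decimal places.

8.63

N = 370; weights Wₕ = Nₕ/N = (0.3595, 0.2838, 0.3568).
x̄_st = Σ Wₕ·x̄ₕ = 0.3595·11.07 + 0.2838·9.41 + 0.3568·5.56 ≈ 8.6332...
→ 8.63.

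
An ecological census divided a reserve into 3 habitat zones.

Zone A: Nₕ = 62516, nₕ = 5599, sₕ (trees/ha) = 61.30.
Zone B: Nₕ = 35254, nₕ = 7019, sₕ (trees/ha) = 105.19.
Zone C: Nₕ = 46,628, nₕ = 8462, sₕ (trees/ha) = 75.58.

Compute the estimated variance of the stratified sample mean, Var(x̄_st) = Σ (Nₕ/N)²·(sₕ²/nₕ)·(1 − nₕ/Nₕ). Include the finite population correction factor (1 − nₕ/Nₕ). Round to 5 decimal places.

0.24740

N = 144398. Term for each stratum: Wₕ²sₕ²/nₕ·(1−nₕ/Nₕ).
Var(x̄_st) = 0.11453054 + 0.07525710 + 0.05761583 = 0.24740348 → 0.24740.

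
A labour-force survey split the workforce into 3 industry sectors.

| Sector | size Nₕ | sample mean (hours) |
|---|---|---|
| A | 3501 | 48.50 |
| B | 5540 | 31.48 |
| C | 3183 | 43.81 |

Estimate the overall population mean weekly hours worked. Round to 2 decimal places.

39.57

N = 3501 + 5540 + 3183 = 12224.
Overall mean = Σ (Nₕ/N)·x̄ₕ — weight by population share, not a simple average.
Σ Nₕx̄ₕ = 3501·48.50 + 5540·31.48 + 3183·43.81 = 169798.5 + 174399.2 + 139447.23 = 483644.93.
Divide by N: 483644.93 / 12224 = 39.5652... → 39.57.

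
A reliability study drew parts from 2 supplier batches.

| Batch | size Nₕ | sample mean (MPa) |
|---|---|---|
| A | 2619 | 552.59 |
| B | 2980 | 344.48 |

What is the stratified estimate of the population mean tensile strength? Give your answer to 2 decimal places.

441.83

N = 5599; weights Wₕ = Nₕ/N = (0.4678, 0.5322).
x̄_st = Σ Wₕ·x̄ₕ = 0.4678·552.59 + 0.5322·344.48 ≈ 441.8260...
→ 441.83.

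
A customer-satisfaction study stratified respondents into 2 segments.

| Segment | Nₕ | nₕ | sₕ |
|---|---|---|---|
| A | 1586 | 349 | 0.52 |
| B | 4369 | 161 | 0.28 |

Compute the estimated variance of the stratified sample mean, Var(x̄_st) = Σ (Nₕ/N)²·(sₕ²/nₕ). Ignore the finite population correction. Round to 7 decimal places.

N = 5955; Wₕ = Nₕ/N.
segment A: (1586/5955)²·0.52²/349 = 0.0000549571
segment B: (4369/5955)²·0.28²/161 = 0.0002621143
Sum = 0.0003170715 → 0.0003171.

0.0003171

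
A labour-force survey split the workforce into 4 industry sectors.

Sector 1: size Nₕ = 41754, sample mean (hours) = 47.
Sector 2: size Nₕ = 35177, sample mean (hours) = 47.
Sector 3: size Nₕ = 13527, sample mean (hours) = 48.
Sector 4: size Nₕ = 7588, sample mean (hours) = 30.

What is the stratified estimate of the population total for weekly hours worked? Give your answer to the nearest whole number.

1: 41754·47 = 1962438
2: 35177·47 = 1653319
3: 13527·48 = 649296
4: 7588·30 = 227640
τ̂ = Σ Nₕx̄ₕ = 4492693.

4492693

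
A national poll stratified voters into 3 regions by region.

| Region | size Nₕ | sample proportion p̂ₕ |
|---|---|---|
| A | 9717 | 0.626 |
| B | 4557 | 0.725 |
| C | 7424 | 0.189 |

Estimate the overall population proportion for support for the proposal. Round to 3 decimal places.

0.497

Wₕ = Nₕ/N with N = 21698: 0.4478, 0.2100, 0.3422.
p̂_st = 0.4478·0.626 + 0.2100·0.725 + 0.3422·0.189 ≈ 0.49727... → 0.497.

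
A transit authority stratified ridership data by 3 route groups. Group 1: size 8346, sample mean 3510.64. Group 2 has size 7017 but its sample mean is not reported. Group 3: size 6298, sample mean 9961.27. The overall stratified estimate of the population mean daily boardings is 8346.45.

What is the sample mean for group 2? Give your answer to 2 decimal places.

12648.79

N = 8346 + 7017 + 6298 = 21661.
Overall total = μ·N = 8346.45·21661 = 180792453.45.
Subtract the known strata: 8346·3510.64 + 6298·9961.27 = 92035879.9.
Remaining total for group 2: 180792453.45 − 92035879.9 = 88756573.55.
Divide by its size: 88756573.55 / 7017 = 12648.7920... → 12648.79.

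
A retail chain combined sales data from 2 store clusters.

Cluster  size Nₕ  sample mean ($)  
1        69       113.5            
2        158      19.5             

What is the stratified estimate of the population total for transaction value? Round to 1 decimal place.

10912.5

1: 69·113.5 = 7831.5
2: 158·19.5 = 3081
τ̂ = Σ Nₕx̄ₕ = 10912.5.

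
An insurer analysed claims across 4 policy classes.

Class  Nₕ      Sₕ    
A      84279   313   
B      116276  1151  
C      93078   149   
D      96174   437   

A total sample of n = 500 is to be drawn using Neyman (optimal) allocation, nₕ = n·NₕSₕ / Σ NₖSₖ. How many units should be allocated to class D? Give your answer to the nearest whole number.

Σ NₕSₕ = 84279·313 + 116276·1151 + 93078·149 + 96174·437 = 216109663.
Share for D: 42028038/216109663 = 0.19448.
n_D = 500 × 0.19448 = 97.238... → 97.

97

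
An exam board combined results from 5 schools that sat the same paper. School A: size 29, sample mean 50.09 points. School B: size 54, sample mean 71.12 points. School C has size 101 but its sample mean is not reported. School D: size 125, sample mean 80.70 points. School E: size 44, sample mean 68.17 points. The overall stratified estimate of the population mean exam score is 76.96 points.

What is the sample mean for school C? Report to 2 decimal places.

Σ Nₕx̄ₕ = N·μ, so 101·x̄_C = 353·76.96 − (29·50.09 + 54·71.12 + 125·80.70 + 44·68.17).
= 27166.88 − 18380.07 = 8786.81.
x̄_C = 8786.81 / 101 = 86.9981... → 87.00.

87.00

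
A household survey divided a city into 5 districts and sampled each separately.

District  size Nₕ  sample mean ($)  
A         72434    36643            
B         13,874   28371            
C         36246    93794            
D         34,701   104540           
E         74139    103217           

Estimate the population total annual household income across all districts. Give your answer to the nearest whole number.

17727523343

Estimate total by summing Nₕ·x̄ₕ over strata.
72434·36643 + 13874·28371 + 36246·93794 + 34701·104540 + 74139·103217 = 2654199062 + 393619254 + 3399657324 + 3627642540 + 7652405163 = 17727523343.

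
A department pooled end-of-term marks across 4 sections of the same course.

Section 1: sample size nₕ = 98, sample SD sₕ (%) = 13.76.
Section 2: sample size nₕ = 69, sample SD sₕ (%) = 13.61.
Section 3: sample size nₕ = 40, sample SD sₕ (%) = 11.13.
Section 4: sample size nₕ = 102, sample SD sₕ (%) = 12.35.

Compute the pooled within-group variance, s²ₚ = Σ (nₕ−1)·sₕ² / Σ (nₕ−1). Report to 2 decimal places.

Degrees of freedom: 97 + 68 + 39 + 101 = 305.
Σ(nₕ−1)sₕ² = 97·189.3376 + 68·185.2321 + 39·123.8769 + 101·152.5225 = 51197.5016.
s²ₚ = 51197.5016 / 305 = 167.8607... → 167.86.

167.86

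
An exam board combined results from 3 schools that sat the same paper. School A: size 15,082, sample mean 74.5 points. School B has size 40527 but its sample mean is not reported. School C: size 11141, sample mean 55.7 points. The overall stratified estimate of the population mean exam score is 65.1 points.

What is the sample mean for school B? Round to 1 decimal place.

64.2

Σ Nₕx̄ₕ = N·μ, so 40527·x̄_B = 66750·65.1 − (15082·74.5 + 11141·55.7).
= 4345425 − 1744162.7 = 2601262.3.
x̄_B = 2601262.3 / 40527 = 64.186... → 64.2.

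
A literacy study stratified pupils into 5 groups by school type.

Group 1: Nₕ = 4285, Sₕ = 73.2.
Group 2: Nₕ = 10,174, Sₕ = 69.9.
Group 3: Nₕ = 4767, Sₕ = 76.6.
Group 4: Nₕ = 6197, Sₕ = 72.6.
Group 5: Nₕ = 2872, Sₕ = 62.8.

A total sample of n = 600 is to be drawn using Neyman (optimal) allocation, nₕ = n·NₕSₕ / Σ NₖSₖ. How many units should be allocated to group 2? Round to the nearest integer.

1: NₕSₕ = 4285·73.2 = 313662
2: NₕSₕ = 10174·69.9 = 711162.6
3: NₕSₕ = 4767·76.6 = 365152.2
4: NₕSₕ = 6197·72.6 = 449902.2
5: NₕSₕ = 2872·62.8 = 180361.6
Σ NₕSₕ = 2020240.6.
n_2 = 600·711162.6/2020240.6 = 211.211... → 211.

211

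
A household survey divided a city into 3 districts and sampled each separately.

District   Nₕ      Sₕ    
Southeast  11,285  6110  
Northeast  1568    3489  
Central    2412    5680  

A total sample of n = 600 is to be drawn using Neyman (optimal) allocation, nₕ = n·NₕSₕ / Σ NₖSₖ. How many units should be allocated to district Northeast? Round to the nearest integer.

Southeast: NₕSₕ = 11285·6110 = 68951350
Northeast: NₕSₕ = 1568·3489 = 5470752
Central: NₕSₕ = 2412·5680 = 13700160
Σ NₕSₕ = 88122262.
n_Northeast = 600·5470752/88122262 = 37.249... → 37.

37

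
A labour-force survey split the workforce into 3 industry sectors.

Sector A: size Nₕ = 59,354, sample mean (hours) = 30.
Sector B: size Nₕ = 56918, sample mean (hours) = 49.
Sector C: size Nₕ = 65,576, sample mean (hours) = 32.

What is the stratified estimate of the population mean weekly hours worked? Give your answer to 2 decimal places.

N = 181848; weights Wₕ = Nₕ/N = (0.3264, 0.3130, 0.3606).
x̄_st = Σ Wₕ·x̄ₕ = 0.3264·30 + 0.3130·49 + 0.3606·32 ≈ 36.6682...
→ 36.67.

36.67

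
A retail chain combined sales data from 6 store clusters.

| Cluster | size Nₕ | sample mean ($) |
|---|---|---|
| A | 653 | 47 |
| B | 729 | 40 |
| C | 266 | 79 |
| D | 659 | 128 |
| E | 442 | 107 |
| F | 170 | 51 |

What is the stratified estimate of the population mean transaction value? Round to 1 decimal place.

N = 653 + 729 + 266 + 659 + 442 + 170 = 2919.
The stratified mean weights each stratum mean by its population share Nₕ/N.
Σ Nₕx̄ₕ = 653·47 + 729·40 + 266·79 + 659·128 + 442·107 + 170·51 = 30691 + 29160 + 21014 + 84352 + 47294 + 8670 = 221181.
Divide by N: 221181 / 2919 = 75.773... → 75.8.

75.8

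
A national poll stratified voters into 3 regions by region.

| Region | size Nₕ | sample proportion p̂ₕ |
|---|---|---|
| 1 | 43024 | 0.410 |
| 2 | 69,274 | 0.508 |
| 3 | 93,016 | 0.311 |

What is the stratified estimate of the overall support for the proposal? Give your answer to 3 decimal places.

Wₕ = Nₕ/N with N = 205314: 0.2096, 0.3374, 0.4530.
p̂_st = 0.2096·0.410 + 0.3374·0.508 + 0.4530·0.311 ≈ 0.39821... → 0.398.

0.398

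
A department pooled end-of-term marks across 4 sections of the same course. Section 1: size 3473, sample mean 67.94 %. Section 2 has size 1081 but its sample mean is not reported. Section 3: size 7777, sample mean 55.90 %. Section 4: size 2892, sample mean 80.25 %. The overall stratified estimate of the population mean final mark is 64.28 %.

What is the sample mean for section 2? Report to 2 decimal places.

70.08

N = 3473 + 1081 + 7777 + 2892 = 15223.
Overall total = μ·N = 64.28·15223 = 978534.44.
Subtract the known strata: 3473·67.94 + 7777·55.90 + 2892·80.25 = 902772.92.
Remaining total for section 2: 978534.44 − 902772.92 = 75761.52.
Divide by its size: 75761.52 / 1081 = 70.0847... → 70.08.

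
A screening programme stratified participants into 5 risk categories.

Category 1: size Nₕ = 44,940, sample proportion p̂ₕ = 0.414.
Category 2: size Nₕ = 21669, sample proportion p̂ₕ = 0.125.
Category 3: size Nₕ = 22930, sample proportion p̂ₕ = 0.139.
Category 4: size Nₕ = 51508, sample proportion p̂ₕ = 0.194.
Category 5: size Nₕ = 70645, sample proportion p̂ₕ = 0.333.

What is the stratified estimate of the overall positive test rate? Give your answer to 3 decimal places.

0.274

N = 44940 + 21669 + 22930 + 51508 + 70645 = 211692.
Overall proportion = Σ (Nₕ/N)·p̂ₕ.
Σ Nₕp̂ₕ = 18605.16 + 2708.625 + 3187.27 + 9992.552 + 23524.785 = 58018.392.
58018.392 / 211692 = 0.27407... → 0.274.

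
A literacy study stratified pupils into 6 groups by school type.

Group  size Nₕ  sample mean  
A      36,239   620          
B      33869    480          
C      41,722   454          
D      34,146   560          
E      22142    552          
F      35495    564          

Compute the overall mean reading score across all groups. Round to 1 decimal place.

535.5

x̄_st = (Σ Nₕx̄ₕ) / (Σ Nₕ) = (36239·620 + 33869·480 + 41722·454 + 34146·560 + 22142·552 + 35495·564) / 203613
= 109030412 / 203613 = 535.479... → 535.5.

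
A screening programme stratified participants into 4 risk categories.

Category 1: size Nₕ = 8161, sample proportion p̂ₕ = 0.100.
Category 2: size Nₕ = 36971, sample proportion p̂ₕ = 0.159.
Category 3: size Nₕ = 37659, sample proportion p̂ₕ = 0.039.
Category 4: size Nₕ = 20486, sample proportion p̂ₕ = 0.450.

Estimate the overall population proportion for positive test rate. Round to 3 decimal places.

0.168

N = 8161 + 36971 + 37659 + 20486 = 103277.
Overall proportion = Σ (Nₕ/N)·p̂ₕ.
Σ Nₕp̂ₕ = 816.1 + 5878.389 + 1468.701 + 9218.7 = 17381.89.
17381.89 / 103277 = 0.16830... → 0.168.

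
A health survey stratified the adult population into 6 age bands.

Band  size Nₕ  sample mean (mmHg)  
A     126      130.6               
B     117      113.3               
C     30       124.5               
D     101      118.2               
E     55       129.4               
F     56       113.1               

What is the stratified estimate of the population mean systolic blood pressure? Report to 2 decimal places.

N = 126 + 117 + 30 + 101 + 55 + 56 = 485.
The stratified mean weights each stratum mean by its population share Nₕ/N.
Σ Nₕx̄ₕ = 126·130.6 + 117·113.3 + 30·124.5 + 101·118.2 + 55·129.4 + 56·113.1 = 16455.6 + 13256.1 + 3735 + 11938.2 + 7117 + 6333.6 = 58835.5.
Divide by N: 58835.5 / 485 = 121.3103... → 121.31.

121.31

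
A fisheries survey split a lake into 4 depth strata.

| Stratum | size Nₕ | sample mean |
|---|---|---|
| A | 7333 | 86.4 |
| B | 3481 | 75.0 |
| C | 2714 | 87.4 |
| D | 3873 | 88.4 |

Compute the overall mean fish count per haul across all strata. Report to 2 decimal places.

x̄_st = (Σ Nₕx̄ₕ) / (Σ Nₕ) = (7333·86.4 + 3481·75.0 + 2714·87.4 + 3873·88.4) / 17401
= 1474223 / 17401 = 84.7206... → 84.72.

84.72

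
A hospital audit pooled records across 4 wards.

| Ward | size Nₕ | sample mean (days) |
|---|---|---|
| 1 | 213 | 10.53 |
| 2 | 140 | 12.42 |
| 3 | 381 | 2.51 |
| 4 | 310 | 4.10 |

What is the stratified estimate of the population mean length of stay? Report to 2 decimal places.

N = 1044; weights Wₕ = Nₕ/N = (0.2040, 0.1341, 0.3649, 0.2969).
x̄_st = Σ Wₕ·x̄ₕ = 0.2040·10.53 + 0.1341·12.42 + 0.3649·2.51 + 0.2969·4.10 ≈ 5.9473...
→ 5.95.

5.95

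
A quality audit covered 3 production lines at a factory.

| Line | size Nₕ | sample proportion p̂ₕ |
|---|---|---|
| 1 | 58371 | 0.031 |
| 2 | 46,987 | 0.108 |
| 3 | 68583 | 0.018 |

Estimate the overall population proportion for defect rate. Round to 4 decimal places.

0.0467

Wₕ = Nₕ/N with N = 173941: 0.3356, 0.2701, 0.3943.
p̂_st = 0.3356·0.031 + 0.2701·0.108 + 0.3943·0.018 ≈ 0.046674... → 0.0467.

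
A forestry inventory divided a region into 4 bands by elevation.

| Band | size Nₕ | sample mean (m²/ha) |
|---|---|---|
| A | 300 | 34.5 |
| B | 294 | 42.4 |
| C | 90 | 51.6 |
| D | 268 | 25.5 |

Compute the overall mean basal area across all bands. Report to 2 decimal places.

N = 952; weights Wₕ = Nₕ/N = (0.3151, 0.3088, 0.0945, 0.2815).
x̄_st = Σ Wₕ·x̄ₕ = 0.3151·34.5 + 0.3088·42.4 + 0.0945·51.6 + 0.2815·25.5 ≈ 36.0227...
→ 36.02.

36.02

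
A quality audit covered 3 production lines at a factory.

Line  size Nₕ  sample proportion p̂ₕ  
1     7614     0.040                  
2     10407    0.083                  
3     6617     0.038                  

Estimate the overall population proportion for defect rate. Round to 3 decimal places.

0.058

N = 7614 + 10407 + 6617 = 24638.
Overall proportion = Σ (Nₕ/N)·p̂ₕ.
Σ Nₕp̂ₕ = 304.56 + 863.781 + 251.446 = 1419.787.
1419.787 / 24638 = 0.05763... → 0.058.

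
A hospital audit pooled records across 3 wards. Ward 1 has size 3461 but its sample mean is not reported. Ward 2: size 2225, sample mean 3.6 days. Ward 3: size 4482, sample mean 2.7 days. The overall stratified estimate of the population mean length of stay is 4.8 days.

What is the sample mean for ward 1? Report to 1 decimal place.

8.3

N = 3461 + 2225 + 4482 = 10168.
Overall total = μ·N = 4.8·10168 = 48806.4.
Subtract the known strata: 2225·3.6 + 4482·2.7 = 20111.4.
Remaining total for ward 1: 48806.4 − 20111.4 = 28695.
Divide by its size: 28695 / 3461 = 8.291... → 8.3.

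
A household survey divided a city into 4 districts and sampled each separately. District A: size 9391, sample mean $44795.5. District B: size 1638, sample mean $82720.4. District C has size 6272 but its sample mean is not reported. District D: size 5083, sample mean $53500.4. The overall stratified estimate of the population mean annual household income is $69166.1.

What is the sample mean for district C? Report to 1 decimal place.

N = 9391 + 1638 + 6272 + 5083 = 22384.
Overall total = μ·N = 69166.1·22384 = 1548213982.4.
Subtract the known strata: 9391·44795.5 + 1638·82720.4 + 5083·53500.4 = 828113088.9.
Remaining total for district C: 1548213982.4 − 828113088.9 = 720100893.5.
Divide by its size: 720100893.5 / 6272 = 114812.005... → 114812.0.

114812.0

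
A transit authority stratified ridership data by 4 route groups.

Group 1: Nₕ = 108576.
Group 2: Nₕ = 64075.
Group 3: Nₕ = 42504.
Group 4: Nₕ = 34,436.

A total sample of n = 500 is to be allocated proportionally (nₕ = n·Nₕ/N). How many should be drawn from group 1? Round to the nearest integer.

Share of group 1 = 108576/249591 = 0.43502.
Allocate 500 × 0.43502 = 217.508... → 218.

218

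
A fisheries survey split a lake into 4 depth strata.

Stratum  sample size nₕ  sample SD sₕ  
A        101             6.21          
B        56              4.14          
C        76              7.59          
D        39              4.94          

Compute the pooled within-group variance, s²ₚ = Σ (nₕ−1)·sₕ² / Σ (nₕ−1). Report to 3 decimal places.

37.489

A: (101−1)·6.21² = 100·38.5641 = 3856.41
B: (56−1)·4.14² = 55·17.1396 = 942.678
C: (76−1)·7.59² = 75·57.6081 = 4320.6075
D: (39−1)·4.94² = 38·24.4036 = 927.3368
Numerator = 10047.0323; denominator = Σ(nₕ−1) = 268.
s²ₚ = 10047.0323/268 = 37.48893... → 37.489.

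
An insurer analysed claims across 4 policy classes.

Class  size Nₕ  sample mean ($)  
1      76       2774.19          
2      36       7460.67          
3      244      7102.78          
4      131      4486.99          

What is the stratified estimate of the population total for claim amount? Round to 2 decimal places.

Estimate total by summing Nₕ·x̄ₕ over strata.
76·2774.19 + 36·7460.67 + 244·7102.78 + 131·4486.99 = 210838.44 + 268584.12 + 1733078.32 + 587795.69 = 2800296.57.

2800296.57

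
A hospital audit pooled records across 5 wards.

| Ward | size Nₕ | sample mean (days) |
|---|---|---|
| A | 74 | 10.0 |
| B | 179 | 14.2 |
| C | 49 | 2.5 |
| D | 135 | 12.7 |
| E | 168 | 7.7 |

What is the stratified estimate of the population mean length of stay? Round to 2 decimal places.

10.60

N = 605; weights Wₕ = Nₕ/N = (0.1223, 0.2959, 0.0810, 0.2231, 0.2777).
x̄_st = Σ Wₕ·x̄ₕ = 0.1223·10.0 + 0.2959·14.2 + 0.0810·2.5 + 0.2231·12.7 + 0.2777·7.7 ≈ 10.5990...
→ 10.60.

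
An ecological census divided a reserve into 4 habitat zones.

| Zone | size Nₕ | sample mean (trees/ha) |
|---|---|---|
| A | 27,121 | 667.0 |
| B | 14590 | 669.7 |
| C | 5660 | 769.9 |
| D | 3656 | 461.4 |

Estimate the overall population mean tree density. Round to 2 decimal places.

N = 27121 + 14590 + 5660 + 3656 = 51027.
Weight each subgroup mean by Nₕ/N and sum.
Σ Nₕx̄ₕ = 27121·667.0 + 14590·669.7 + 5660·769.9 + 3656·461.4 = 18089707 + 9770923 + 4357634 + 1686878.4 = 33905142.4.
Divide by N: 33905142.4 / 51027 = 664.4549... → 664.45.

664.45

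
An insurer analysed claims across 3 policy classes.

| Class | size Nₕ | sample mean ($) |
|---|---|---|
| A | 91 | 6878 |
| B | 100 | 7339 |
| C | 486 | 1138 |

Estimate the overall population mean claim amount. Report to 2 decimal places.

N = 91 + 100 + 486 = 677.
The stratified mean weights each stratum mean by its population share Nₕ/N.
Σ Nₕx̄ₕ = 91·6878 + 100·7339 + 486·1138 = 625898 + 733900 + 553068 = 1912866.
Divide by N: 1912866 / 677 = 2825.5037... → 2825.50.

2825.50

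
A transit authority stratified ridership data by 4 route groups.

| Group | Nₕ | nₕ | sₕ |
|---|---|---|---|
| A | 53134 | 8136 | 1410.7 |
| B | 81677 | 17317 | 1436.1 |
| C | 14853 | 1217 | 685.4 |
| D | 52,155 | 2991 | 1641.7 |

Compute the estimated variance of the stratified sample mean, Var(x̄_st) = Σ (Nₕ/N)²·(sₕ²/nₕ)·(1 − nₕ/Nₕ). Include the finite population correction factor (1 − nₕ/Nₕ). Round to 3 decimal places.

88.375

N = 201819. Term for each stratum: Wₕ²sₕ²/nₕ·(1−nₕ/Nₕ).
Var(x̄_st) = 14.358201 + 15.370515 + 1.919441 + 56.727056 = 88.375212 → 88.375.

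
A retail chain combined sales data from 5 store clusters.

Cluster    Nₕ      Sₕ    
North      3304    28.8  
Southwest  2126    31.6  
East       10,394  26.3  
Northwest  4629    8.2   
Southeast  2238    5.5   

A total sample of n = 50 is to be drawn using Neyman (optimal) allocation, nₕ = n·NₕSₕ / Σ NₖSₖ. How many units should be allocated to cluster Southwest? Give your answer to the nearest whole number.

7

Σ NₕSₕ = 3304·28.8 + 2126·31.6 + 10394·26.3 + 4629·8.2 + 2238·5.5 = 485965.8.
Share for Southwest: 67181.6/485965.8 = 0.13824.
n_Southwest = 50 × 0.13824 = 6.912... → 7.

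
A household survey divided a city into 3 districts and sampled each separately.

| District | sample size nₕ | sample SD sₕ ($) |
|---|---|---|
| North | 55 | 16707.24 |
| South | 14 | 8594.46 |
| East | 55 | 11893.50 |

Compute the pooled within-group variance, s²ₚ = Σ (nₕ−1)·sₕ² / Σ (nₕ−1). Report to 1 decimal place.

195635958.9

Degrees of freedom: 54 + 13 + 54 = 121.
Σ(nₕ−1)sₕ² = 54·279131868.4176 + 13·73864742.6916 + 54·141455342.25 = 23671951031.0412.
s²ₚ = 23671951031.0412 / 121 = 195635958.934... → 195635958.9.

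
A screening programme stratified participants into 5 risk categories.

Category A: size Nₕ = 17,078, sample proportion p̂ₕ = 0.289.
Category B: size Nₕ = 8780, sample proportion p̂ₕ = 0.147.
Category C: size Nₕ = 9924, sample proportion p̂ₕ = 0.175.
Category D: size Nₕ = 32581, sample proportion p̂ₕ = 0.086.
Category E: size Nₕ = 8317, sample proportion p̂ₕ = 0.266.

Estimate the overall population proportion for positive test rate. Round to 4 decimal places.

Wₕ = Nₕ/N with N = 76680: 0.2227, 0.1145, 0.1294, 0.4249, 0.1085.
p̂_st = 0.2227·0.289 + 0.1145·0.147 + 0.1294·0.175 + 0.4249·0.086 + 0.1085·0.266 ≈ 0.169238... → 0.1692.

0.1692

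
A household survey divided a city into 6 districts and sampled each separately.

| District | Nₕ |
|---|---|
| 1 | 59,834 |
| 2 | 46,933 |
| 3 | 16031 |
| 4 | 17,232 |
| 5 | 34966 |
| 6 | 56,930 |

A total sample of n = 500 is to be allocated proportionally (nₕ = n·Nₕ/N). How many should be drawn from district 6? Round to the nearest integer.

123

Share of district 6 = 56930/231926 = 0.24547.
Allocate 500 × 0.24547 = 122.733... → 123.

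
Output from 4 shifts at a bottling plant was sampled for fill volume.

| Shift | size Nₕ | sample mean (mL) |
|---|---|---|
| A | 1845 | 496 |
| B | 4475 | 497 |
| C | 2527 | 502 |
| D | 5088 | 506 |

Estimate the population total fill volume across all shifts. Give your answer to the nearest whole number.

A: 1845·496 = 915120
B: 4475·497 = 2224075
C: 2527·502 = 1268554
D: 5088·506 = 2574528
τ̂ = Σ Nₕx̄ₕ = 6982277.

6982277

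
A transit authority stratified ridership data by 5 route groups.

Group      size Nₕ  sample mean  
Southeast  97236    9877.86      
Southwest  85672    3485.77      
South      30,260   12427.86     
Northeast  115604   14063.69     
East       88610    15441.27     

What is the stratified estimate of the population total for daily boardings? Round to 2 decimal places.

Estimate total by summing Nₕ·x̄ₕ over strata.
97236·9877.86 + 85672·3485.77 + 30260·12427.86 + 115604·14063.69 + 88610·15441.27 = 960483594.96 + 298632887.44 + 376067043.6 + 1625818818.76 + 1368250934.7 = 4629253279.46.

4629253279.46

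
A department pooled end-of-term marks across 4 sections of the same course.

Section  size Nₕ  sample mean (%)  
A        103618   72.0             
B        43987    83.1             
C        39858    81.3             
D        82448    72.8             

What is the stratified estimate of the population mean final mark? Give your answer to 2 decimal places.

N = 269911; weights Wₕ = Nₕ/N = (0.3839, 0.1630, 0.1477, 0.3055).
x̄_st = Σ Wₕ·x̄ₕ = 0.3839·72.0 + 0.1630·83.1 + 0.1477·81.3 + 0.3055·72.8 ≈ 75.4267...
→ 75.43.

75.43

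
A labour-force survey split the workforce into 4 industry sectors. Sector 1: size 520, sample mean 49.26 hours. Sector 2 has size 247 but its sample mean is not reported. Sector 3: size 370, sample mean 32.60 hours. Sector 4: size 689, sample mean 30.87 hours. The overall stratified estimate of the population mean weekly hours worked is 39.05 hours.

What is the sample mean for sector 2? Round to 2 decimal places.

Σ Nₕx̄ₕ = N·μ, so 247·x̄_2 = 1826·39.05 − (520·49.26 + 370·32.60 + 689·30.87).
= 71305.3 − 58946.63 = 12358.67.
x̄_2 = 12358.67 / 247 = 50.0351... → 50.04.

50.04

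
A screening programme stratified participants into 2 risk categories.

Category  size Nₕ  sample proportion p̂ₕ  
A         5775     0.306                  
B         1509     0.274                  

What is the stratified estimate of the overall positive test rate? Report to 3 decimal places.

0.299

Wₕ = Nₕ/N with N = 7284: 0.7928, 0.2072.
p̂_st = 0.7928·0.306 + 0.2072·0.274 ≈ 0.29937... → 0.299.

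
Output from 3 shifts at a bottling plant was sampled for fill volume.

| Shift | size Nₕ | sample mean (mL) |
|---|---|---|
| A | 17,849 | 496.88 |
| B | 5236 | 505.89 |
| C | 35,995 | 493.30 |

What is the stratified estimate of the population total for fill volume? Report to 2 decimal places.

29273984.66

Estimate total by summing Nₕ·x̄ₕ over strata.
17849·496.88 + 5236·505.89 + 35995·493.30 = 8868811.12 + 2648840.04 + 17756333.5 = 29273984.66.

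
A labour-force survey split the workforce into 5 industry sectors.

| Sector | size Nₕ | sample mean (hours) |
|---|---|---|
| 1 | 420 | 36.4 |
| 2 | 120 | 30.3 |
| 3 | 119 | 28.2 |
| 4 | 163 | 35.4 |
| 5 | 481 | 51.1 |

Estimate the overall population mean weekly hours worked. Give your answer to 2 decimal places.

40.39

N = 1303; weights Wₕ = Nₕ/N = (0.3223, 0.0921, 0.0913, 0.1251, 0.3691).
x̄_st = Σ Wₕ·x̄ₕ = 0.3223·36.4 + 0.0921·30.3 + 0.0913·28.2 + 0.1251·35.4 + 0.3691·51.1 ≈ 40.3907...
→ 40.39.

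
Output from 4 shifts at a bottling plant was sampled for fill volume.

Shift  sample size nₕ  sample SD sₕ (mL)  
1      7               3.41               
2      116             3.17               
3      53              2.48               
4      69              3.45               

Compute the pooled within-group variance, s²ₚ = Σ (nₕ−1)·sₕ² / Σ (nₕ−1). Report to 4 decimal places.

9.7701

1: (7−1)·3.41² = 6·11.6281 = 69.7686
2: (116−1)·3.17² = 115·10.0489 = 1155.6235
3: (53−1)·2.48² = 52·6.1504 = 319.8208
4: (69−1)·3.45² = 68·11.9025 = 809.37
Numerator = 2354.5829; denominator = Σ(nₕ−1) = 241.
s²ₚ = 2354.5829/241 = 9.770054... → 9.7701.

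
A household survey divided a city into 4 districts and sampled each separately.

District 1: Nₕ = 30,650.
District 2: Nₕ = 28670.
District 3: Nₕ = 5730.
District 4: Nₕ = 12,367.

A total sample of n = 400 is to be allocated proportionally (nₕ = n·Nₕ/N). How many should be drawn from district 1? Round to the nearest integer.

158

N = 30650 + 28670 + 5730 + 12367 = 77417.
n_1 = 400·30650/77417 = 158.363... → 158.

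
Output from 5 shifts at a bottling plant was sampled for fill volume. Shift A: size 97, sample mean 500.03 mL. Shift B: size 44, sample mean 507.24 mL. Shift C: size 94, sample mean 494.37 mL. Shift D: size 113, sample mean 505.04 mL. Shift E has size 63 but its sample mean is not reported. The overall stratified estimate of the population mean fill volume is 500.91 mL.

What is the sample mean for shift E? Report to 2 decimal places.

500.19

N = 97 + 44 + 94 + 113 + 63 = 411.
Overall total = μ·N = 500.91·411 = 205874.01.
Subtract the known strata: 97·500.03 + 44·507.24 + 94·494.37 + 113·505.04 = 174361.77.
Remaining total for shift E: 205874.01 − 174361.77 = 31512.24.
Divide by its size: 31512.24 / 63 = 500.1943... → 500.19.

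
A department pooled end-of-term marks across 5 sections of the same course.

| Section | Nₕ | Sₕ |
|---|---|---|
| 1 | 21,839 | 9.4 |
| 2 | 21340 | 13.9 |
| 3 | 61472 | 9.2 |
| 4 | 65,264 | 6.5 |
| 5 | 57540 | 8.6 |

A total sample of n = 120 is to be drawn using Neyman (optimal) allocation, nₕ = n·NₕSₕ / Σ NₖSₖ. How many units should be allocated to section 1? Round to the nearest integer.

1: NₕSₕ = 21839·9.4 = 205286.6
2: NₕSₕ = 21340·13.9 = 296626
3: NₕSₕ = 61472·9.2 = 565542.4
4: NₕSₕ = 65264·6.5 = 424216
5: NₕSₕ = 57540·8.6 = 494844
Σ NₕSₕ = 1986515.
n_1 = 120·205286.6/1986515 = 12.401... → 12.

12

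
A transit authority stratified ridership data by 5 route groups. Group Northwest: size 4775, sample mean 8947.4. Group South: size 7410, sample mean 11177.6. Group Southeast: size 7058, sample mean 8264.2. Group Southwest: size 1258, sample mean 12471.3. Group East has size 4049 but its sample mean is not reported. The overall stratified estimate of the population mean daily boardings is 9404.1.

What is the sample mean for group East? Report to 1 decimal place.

7731.1

N = 4775 + 7410 + 7058 + 1258 + 4049 = 24550.
Overall total = μ·N = 9404.1·24550 = 230870655.
Subtract the known strata: 4775·8947.4 + 7410·11177.6 + 7058·8264.2 + 1258·12471.3 = 199567470.
Remaining total for group East: 230870655 − 199567470 = 31303185.
Divide by its size: 31303185 / 4049 = 7731.090... → 7731.1.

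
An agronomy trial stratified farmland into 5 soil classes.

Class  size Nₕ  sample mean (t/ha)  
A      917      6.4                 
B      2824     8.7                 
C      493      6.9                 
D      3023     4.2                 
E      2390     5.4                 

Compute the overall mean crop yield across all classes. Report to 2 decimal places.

6.16

x̄_st = (Σ Nₕx̄ₕ) / (Σ Nₕ) = (917·6.4 + 2824·8.7 + 493·6.9 + 3023·4.2 + 2390·5.4) / 9647
= 59441.9 / 9647 = 6.1617... → 6.16.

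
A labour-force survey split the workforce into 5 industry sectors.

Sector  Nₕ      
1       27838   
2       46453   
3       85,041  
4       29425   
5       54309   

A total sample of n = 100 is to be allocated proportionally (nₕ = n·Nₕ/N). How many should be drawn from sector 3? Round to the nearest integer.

35

Share of sector 3 = 85041/243066 = 0.34987.
Allocate 100 × 0.34987 = 34.987... → 35.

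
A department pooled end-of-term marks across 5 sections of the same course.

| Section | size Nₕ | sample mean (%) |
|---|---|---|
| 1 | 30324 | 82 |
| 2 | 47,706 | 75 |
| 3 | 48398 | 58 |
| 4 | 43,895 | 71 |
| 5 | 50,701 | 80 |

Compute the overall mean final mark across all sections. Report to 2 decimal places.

72.59

N = 30324 + 47706 + 48398 + 43895 + 50701 = 221024.
Weight each subgroup mean by Nₕ/N and sum.
Σ Nₕx̄ₕ = 30324·82 + 47706·75 + 48398·58 + 43895·71 + 50701·80 = 2486568 + 3577950 + 2807084 + 3116545 + 4056080 = 16044227.
Divide by N: 16044227 / 221024 = 72.5904... → 72.59.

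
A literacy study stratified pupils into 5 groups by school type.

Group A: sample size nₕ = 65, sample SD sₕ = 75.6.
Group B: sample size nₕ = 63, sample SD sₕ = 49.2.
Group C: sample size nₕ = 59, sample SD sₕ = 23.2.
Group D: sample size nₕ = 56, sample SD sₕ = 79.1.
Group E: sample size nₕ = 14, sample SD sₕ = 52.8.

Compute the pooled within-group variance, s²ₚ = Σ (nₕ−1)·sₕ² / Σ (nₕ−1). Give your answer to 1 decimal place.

3680.3

Degrees of freedom: 64 + 62 + 58 + 55 + 13 = 252.
Σ(nₕ−1)sₕ² = 64·5715.36 + 62·2420.64 + 58·538.24 + 55·6256.81 + 13·2787.84 = 927447.11.
s²ₚ = 927447.11 / 252 = 3680.346... → 3680.3.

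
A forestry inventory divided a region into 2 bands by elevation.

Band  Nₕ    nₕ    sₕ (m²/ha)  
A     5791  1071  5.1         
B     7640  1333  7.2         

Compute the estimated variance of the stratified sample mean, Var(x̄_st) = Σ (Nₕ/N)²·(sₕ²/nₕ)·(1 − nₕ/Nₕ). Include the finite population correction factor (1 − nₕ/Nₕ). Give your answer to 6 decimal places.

N = 13431; Wₕ = Nₕ/N.
band A: (5791/13431)²·5.1²/1071·(1 − 1071/5791) = 0.003679847
band B: (7640/13431)²·7.2²/1333·(1 − 1333/7640) = 0.010388057
Sum = 0.014067904 → 0.014068.

0.014068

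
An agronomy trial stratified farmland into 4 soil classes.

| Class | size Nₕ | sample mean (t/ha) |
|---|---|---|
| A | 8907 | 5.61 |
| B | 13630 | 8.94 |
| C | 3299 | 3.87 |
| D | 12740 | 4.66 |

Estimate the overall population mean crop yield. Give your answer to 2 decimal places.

6.32

x̄_st = (Σ Nₕx̄ₕ) / (Σ Nₕ) = (8907·5.61 + 13630·8.94 + 3299·3.87 + 12740·4.66) / 38576
= 243956 / 38576 = 6.3240... → 6.32.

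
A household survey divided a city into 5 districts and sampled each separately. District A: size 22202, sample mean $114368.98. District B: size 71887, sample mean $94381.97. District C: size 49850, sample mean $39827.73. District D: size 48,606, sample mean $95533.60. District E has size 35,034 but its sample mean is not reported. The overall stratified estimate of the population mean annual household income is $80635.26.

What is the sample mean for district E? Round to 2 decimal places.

Σ Nₕx̄ₕ = N·μ, so 35034·x̄_E = 227579·80635.26 − (22202·114368.98 + 71887·94381.97 + 49850·39827.73 + 48606·95533.60).
= 18350891835.54 − 15952975273.45 = 2397916562.09.
x̄_E = 2397916562.09 / 35034 = 68445.4119... → 68445.41.

68445.41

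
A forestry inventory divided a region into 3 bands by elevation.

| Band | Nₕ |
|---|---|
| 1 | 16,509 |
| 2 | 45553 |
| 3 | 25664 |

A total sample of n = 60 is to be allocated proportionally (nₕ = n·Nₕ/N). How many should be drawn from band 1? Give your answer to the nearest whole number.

11

N = 16509 + 45553 + 25664 = 87726.
n_1 = 60·16509/87726 = 11.291... → 11.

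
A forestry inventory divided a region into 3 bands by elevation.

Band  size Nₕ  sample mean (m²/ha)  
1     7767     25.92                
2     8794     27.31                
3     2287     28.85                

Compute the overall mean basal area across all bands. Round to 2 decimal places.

26.92

N = 7767 + 8794 + 2287 = 18848.
Weight each subgroup mean by Nₕ/N and sum.
Σ Nₕx̄ₕ = 7767·25.92 + 8794·27.31 + 2287·28.85 = 201320.64 + 240164.14 + 65979.95 = 507464.73.
Divide by N: 507464.73 / 18848 = 26.9241... → 26.92.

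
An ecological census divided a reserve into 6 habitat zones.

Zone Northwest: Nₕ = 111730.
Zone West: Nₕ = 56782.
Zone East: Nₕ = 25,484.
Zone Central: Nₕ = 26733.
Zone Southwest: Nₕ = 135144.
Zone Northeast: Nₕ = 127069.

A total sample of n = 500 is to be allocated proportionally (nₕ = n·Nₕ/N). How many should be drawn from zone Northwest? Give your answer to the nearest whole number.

116

N = 111730 + 56782 + 25484 + 26733 + 135144 + 127069 = 482942.
n_Northwest = 500·111730/482942 = 115.676... → 116.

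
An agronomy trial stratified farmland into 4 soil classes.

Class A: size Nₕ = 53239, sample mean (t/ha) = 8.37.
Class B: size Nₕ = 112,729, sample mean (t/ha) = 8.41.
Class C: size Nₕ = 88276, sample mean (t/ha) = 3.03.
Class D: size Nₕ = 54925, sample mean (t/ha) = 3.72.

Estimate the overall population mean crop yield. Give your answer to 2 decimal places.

6.03

N = 53239 + 112729 + 88276 + 54925 = 309169.
The stratified mean weights each stratum mean by its population share Nₕ/N.
Σ Nₕx̄ₕ = 53239·8.37 + 112729·8.41 + 88276·3.03 + 54925·3.72 = 445610.43 + 948050.89 + 267476.28 + 204321 = 1865458.6.
Divide by N: 1865458.6 / 309169 = 6.0338... → 6.03.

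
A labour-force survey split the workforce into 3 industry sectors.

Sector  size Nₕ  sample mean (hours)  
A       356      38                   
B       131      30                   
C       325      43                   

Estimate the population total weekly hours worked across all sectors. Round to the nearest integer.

Population total = Σ Nₕ·x̄ₕ (each stratum's size times its mean).
356·38 + 131·30 + 325·43 = 13528 + 3930 + 13975 = 31433.

31433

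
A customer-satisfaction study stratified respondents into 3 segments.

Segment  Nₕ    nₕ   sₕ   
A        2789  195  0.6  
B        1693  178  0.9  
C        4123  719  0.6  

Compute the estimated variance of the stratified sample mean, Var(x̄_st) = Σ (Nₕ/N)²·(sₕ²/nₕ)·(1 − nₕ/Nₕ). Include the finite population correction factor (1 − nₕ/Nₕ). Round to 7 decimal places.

N = 8605. Term for each stratum: Wₕ²sₕ²/nₕ·(1−nₕ/Nₕ).
Var(x̄_st) = 0.0001803784 + 0.0001576278 + 0.0000949019 = 0.0004329081 → 0.0004329.

0.0004329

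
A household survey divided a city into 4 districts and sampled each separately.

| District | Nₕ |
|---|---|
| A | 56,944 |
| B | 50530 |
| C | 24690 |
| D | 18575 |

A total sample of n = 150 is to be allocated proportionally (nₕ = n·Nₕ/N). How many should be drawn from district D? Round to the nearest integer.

18

Share of district D = 18575/150739 = 0.12323.
Allocate 150 × 0.12323 = 18.484... → 18.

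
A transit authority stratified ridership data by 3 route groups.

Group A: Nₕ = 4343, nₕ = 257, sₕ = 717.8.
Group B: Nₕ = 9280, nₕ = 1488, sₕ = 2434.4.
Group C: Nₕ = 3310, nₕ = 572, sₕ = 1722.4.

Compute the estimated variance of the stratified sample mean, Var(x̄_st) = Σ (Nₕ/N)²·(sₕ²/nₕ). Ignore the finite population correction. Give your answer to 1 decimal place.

N = 16933; Wₕ = Nₕ/N.
group A: (4343/16933)²·717.8²/257 = 131.8820
group B: (9280/16933)²·2434.4²/1488 = 1196.2146
group C: (3310/16933)²·1722.4²/572 = 198.1802
Sum = 1526.2767 → 1526.3.

1526.3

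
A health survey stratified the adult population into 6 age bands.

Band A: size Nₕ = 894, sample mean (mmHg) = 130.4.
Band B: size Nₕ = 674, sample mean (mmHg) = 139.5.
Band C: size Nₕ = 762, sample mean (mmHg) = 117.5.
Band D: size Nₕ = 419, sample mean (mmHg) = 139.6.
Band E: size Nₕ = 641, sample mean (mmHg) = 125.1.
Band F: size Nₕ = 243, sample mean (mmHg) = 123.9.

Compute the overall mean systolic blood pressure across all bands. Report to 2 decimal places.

129.07

N = 894 + 674 + 762 + 419 + 641 + 243 = 3633.
Weight each subgroup mean by Nₕ/N and sum.
Σ Nₕx̄ₕ = 894·130.4 + 674·139.5 + 762·117.5 + 419·139.6 + 641·125.1 + 243·123.9 = 116577.6 + 94023 + 89535 + 58492.4 + 80189.1 + 30107.7 = 468924.8.
Divide by N: 468924.8 / 3633 = 129.0737... → 129.07.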